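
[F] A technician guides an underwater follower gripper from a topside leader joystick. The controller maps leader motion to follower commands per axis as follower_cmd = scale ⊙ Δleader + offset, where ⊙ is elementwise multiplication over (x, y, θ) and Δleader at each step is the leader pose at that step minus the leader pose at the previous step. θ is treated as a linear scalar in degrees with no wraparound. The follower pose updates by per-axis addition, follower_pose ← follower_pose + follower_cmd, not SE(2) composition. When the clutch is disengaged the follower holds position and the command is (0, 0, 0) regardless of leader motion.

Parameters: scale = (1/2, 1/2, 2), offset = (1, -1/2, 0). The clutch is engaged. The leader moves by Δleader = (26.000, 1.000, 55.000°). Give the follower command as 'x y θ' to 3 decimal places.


14.000 0.000 110.000

axis x: 1/2·26.000 + 1 = 14.000
axis y: 1/2·1.000 + -1/2 = 0.000
axis θ: 2·55.000 + 0 = 110.000


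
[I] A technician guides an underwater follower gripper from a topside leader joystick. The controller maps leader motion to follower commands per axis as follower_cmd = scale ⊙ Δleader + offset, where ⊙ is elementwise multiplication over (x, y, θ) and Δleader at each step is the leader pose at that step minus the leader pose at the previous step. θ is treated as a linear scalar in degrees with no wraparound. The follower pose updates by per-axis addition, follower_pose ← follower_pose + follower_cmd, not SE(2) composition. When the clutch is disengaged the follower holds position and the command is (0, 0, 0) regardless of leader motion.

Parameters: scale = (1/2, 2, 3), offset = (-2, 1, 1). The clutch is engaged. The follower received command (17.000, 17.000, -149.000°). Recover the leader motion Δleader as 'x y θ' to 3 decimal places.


axis x: (17.000 − -2) / (1/2) = 38.000
axis y: (17.000 − 1) / (2) = 8.000
axis θ: (-149.000 − 1) / (3) = -50.000

38.000 8.000 -50.000


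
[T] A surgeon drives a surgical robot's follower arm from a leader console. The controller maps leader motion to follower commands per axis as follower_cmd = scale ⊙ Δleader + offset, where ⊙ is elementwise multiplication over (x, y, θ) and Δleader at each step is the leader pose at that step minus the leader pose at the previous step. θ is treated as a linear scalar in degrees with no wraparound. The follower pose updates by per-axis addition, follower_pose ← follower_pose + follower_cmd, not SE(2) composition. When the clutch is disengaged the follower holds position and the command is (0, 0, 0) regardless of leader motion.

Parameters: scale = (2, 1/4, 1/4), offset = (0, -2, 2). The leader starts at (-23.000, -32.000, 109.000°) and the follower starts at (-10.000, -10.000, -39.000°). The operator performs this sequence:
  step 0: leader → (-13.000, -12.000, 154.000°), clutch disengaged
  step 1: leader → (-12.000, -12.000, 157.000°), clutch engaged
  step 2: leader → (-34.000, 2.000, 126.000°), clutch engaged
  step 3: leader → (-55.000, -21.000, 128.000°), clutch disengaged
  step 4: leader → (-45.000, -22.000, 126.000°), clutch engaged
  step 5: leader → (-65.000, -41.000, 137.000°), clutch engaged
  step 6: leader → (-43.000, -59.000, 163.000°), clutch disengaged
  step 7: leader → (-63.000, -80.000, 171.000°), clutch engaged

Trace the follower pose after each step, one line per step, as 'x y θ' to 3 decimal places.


-10.000 -10.000 -39.000
-8.000 -12.000 -36.250
-52.000 -10.500 -42.000
-52.000 -10.500 -42.000
-32.000 -12.750 -40.500
-72.000 -19.500 -35.750
-72.000 -19.500 -35.750
-112.000 -26.750 -31.750

step 0: Δleader=(10.000, 20.000, 45.000°), disengaged; cmd=(0,0,0) → follower holds at (-10.000, -10.000, -39.000°)
step 1: Δleader=(1.000, 0.000, 3.000°), engaged; cmd=(2.000, -2.000, 2.750°) → follower=(-8.000, -12.000, -36.250°)
step 2: Δleader=(-22.000, 14.000, -31.000°), engaged; cmd=(-44.000, 1.500, -5.750°) → follower=(-52.000, -10.500, -42.000°)
step 3: Δleader=(-21.000, -23.000, 2.000°), disengaged; cmd=(0,0,0) → follower holds at (-52.000, -10.500, -42.000°)
step 4: Δleader=(10.000, -1.000, -2.000°), engaged; cmd=(20.000, -2.250, 1.500°) → follower=(-32.000, -12.750, -40.500°)
step 5: Δleader=(-20.000, -19.000, 11.000°), engaged; cmd=(-40.000, -6.750, 4.750°) → follower=(-72.000, -19.500, -35.750°)
step 6: Δleader=(22.000, -18.000, 26.000°), disengaged; cmd=(0,0,0) → follower holds at (-72.000, -19.500, -35.750°)
step 7: Δleader=(-20.000, -21.000, 8.000°), engaged; cmd=(-40.000, -7.250, 4.000°) → follower=(-112.000, -26.750, -31.750°)


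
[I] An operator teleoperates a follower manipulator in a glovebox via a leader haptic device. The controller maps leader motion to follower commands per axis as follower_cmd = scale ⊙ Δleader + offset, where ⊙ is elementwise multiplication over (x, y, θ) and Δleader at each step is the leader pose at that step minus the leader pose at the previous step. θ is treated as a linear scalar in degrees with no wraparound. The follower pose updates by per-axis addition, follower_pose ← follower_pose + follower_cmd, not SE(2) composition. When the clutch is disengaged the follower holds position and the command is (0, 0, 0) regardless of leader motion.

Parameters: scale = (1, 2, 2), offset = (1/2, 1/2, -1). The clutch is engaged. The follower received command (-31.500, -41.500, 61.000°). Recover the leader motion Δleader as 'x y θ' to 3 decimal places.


-32.000 -21.000 31.000

axis x: (-31.500 − 1/2) / (1) = -32.000
axis y: (-41.500 − 1/2) / (2) = -21.000
axis θ: (61.000 − -1) / (2) = 31.000


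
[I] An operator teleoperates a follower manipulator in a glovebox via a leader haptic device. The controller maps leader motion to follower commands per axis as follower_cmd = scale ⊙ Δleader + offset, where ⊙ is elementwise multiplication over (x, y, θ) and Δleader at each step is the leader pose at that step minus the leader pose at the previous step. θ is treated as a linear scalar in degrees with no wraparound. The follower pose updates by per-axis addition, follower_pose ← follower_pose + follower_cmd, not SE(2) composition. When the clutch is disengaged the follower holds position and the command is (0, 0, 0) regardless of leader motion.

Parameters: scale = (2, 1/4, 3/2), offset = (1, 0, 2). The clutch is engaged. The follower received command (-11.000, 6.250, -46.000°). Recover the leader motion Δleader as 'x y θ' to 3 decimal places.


-6.000 25.000 -32.000

axis x: (-11.000 − 1) / (2) = -6.000
axis y: (6.250 − 0) / (1/4) = 25.000
axis θ: (-46.000 − 2) / (3/2) = -32.000


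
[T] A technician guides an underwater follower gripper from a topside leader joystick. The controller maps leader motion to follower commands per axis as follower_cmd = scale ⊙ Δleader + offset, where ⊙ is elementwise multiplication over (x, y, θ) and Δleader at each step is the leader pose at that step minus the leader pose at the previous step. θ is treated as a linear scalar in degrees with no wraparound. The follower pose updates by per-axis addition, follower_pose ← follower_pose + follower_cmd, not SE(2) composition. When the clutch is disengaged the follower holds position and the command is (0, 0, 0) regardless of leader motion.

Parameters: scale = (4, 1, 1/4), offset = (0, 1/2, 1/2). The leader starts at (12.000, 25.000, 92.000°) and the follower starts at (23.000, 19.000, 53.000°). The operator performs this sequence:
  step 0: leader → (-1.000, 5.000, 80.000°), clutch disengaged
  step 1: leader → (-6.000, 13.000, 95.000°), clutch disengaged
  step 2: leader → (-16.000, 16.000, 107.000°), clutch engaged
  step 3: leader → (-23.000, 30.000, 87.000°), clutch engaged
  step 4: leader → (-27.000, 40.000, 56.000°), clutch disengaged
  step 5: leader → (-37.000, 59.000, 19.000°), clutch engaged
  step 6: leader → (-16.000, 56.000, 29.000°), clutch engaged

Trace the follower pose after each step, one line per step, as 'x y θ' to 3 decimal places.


step 0: Δleader=(-13.000, -20.000, -12.000°), disengaged; cmd=(0,0,0) → follower holds at (23.000, 19.000, 53.000°)
step 1: Δleader=(-5.000, 8.000, 15.000°), disengaged; cmd=(0,0,0) → follower holds at (23.000, 19.000, 53.000°)
step 2: Δleader=(-10.000, 3.000, 12.000°), engaged; cmd=(-40.000, 3.500, 3.500°) → follower=(-17.000, 22.500, 56.500°)
step 3: Δleader=(-7.000, 14.000, -20.000°), engaged; cmd=(-28.000, 14.500, -4.500°) → follower=(-45.000, 37.000, 52.000°)
step 4: Δleader=(-4.000, 10.000, -31.000°), disengaged; cmd=(0,0,0) → follower holds at (-45.000, 37.000, 52.000°)
step 5: Δleader=(-10.000, 19.000, -37.000°), engaged; cmd=(-40.000, 19.500, -8.750°) → follower=(-85.000, 56.500, 43.250°)
step 6: Δleader=(21.000, -3.000, 10.000°), engaged; cmd=(84.000, -2.500, 3.000°) → follower=(-1.000, 54.000, 46.250°)

23.000 19.000 53.000
23.000 19.000 53.000
-17.000 22.500 56.500
-45.000 37.000 52.000
-45.000 37.000 52.000
-85.000 56.500 43.250
-1.000 54.000 46.250


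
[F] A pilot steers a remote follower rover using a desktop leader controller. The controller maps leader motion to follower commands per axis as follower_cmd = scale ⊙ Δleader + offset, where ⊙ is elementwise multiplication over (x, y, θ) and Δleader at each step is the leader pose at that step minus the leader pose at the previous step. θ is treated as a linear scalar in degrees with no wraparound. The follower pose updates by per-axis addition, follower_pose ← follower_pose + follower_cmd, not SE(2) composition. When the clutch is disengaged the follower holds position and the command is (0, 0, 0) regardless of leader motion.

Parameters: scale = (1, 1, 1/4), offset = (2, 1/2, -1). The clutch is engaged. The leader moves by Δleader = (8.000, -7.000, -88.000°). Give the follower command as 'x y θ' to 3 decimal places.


10.000 -6.500 -23.000

axis x: 1·8.000 + 2 = 10.000
axis y: 1·-7.000 + 1/2 = -6.500
axis θ: 1/4·-88.000 + -1 = -23.000


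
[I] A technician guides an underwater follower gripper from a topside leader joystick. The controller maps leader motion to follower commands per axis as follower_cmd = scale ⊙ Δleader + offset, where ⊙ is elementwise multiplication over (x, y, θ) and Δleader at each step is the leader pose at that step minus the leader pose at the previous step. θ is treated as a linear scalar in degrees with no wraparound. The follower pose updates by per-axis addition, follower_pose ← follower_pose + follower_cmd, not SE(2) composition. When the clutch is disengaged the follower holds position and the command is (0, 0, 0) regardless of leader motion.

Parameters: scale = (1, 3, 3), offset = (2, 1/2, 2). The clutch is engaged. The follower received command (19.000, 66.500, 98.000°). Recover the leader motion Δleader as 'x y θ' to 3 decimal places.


17.000 22.000 32.000

axis x: (19.000 − 2) / (1) = 17.000
axis y: (66.500 − 1/2) / (3) = 22.000
axis θ: (98.000 − 2) / (3) = 32.000


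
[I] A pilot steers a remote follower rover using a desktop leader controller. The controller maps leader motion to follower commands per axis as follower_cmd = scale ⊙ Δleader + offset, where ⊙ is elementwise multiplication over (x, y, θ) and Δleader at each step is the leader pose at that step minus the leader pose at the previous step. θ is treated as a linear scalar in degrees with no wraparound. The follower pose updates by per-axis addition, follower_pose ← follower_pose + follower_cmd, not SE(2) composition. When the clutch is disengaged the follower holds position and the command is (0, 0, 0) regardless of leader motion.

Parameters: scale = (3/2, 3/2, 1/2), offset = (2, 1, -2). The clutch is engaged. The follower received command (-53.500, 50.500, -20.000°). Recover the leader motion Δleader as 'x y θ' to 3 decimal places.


-37.000 33.000 -36.000

axis x: (-53.500 − 2) / (3/2) = -37.000
axis y: (50.500 − 1) / (3/2) = 33.000
axis θ: (-20.000 − -2) / (1/2) = -36.000


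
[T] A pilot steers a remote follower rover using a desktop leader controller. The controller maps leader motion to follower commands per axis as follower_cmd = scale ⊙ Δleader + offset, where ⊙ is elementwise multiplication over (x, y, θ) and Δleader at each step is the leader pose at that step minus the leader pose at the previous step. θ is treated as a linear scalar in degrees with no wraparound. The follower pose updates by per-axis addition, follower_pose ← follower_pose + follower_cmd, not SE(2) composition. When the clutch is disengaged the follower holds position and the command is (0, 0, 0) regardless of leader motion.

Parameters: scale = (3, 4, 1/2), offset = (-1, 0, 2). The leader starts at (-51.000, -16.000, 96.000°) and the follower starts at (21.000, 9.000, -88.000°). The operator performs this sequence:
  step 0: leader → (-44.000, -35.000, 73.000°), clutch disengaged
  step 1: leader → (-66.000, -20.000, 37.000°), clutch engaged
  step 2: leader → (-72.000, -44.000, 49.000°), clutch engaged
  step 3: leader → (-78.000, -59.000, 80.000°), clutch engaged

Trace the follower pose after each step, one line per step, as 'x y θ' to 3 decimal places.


21.000 9.000 -88.000
-46.000 69.000 -104.000
-65.000 -27.000 -96.000
-84.000 -87.000 -78.500

step 0: Δleader=(7.000, -19.000, -23.000°), disengaged; cmd=(0,0,0) → follower holds at (21.000, 9.000, -88.000°)
step 1: Δleader=(-22.000, 15.000, -36.000°), engaged; cmd=(-67.000, 60.000, -16.000°) → follower=(-46.000, 69.000, -104.000°)
step 2: Δleader=(-6.000, -24.000, 12.000°), engaged; cmd=(-19.000, -96.000, 8.000°) → follower=(-65.000, -27.000, -96.000°)
step 3: Δleader=(-6.000, -15.000, 31.000°), engaged; cmd=(-19.000, -60.000, 17.500°) → follower=(-84.000, -87.000, -78.500°)


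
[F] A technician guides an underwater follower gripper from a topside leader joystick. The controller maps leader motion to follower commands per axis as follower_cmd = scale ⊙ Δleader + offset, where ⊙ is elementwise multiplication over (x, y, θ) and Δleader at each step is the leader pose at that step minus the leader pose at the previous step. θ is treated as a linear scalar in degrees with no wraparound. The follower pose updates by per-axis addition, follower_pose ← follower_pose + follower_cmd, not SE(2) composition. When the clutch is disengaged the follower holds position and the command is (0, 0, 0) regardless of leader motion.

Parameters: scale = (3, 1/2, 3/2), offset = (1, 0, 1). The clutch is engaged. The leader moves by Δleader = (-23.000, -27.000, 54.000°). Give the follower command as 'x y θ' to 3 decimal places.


axis x: 3·-23.000 + 1 = -68.000
axis y: 1/2·-27.000 + 0 = -13.500
axis θ: 3/2·54.000 + 1 = 82.000

-68.000 -13.500 82.000


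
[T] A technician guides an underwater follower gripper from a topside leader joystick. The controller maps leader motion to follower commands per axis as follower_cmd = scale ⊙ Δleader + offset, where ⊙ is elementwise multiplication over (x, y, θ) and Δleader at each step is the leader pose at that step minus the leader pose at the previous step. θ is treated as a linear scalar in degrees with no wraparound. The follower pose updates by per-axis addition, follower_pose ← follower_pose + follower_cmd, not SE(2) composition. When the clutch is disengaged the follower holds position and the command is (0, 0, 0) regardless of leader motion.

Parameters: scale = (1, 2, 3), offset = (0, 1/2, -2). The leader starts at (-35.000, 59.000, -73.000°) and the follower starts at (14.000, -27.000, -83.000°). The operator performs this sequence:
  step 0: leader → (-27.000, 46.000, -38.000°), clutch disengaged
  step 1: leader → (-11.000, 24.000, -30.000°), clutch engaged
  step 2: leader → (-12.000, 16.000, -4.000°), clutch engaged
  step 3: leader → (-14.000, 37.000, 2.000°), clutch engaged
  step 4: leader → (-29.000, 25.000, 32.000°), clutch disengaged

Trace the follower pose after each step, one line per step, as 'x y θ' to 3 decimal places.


step 0: Δleader=(8.000, -13.000, 35.000°), disengaged; cmd=(0,0,0) → follower holds at (14.000, -27.000, -83.000°)
step 1: Δleader=(16.000, -22.000, 8.000°), engaged; cmd=(16.000, -43.500, 22.000°) → follower=(30.000, -70.500, -61.000°)
step 2: Δleader=(-1.000, -8.000, 26.000°), engaged; cmd=(-1.000, -15.500, 76.000°) → follower=(29.000, -86.000, 15.000°)
step 3: Δleader=(-2.000, 21.000, 6.000°), engaged; cmd=(-2.000, 42.500, 16.000°) → follower=(27.000, -43.500, 31.000°)
step 4: Δleader=(-15.000, -12.000, 30.000°), disengaged; cmd=(0,0,0) → follower holds at (27.000, -43.500, 31.000°)

14.000 -27.000 -83.000
30.000 -70.500 -61.000
29.000 -86.000 15.000
27.000 -43.500 31.000
27.000 -43.500 31.000


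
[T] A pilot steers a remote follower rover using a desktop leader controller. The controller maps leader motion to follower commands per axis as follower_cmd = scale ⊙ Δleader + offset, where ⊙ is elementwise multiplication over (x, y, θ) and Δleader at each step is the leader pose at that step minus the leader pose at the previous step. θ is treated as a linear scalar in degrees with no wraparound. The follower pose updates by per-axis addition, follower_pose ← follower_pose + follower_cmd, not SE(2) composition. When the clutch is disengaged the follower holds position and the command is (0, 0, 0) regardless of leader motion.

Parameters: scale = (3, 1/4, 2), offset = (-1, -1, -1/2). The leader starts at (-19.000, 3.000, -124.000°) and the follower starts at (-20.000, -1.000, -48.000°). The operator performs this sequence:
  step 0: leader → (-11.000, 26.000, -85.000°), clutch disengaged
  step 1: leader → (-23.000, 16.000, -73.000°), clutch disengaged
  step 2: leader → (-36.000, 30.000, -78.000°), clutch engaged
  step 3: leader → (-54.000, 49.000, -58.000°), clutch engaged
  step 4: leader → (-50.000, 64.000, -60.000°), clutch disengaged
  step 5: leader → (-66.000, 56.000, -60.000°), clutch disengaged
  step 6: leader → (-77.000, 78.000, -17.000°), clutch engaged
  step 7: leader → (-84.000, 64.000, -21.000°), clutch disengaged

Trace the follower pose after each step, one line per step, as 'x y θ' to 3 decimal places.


-20.000 -1.000 -48.000
-20.000 -1.000 -48.000
-60.000 1.500 -58.500
-115.000 5.250 -19.000
-115.000 5.250 -19.000
-115.000 5.250 -19.000
-149.000 9.750 66.500
-149.000 9.750 66.500

step 0: Δleader=(8.000, 23.000, 39.000°), disengaged; cmd=(0,0,0) → follower holds at (-20.000, -1.000, -48.000°)
step 1: Δleader=(-12.000, -10.000, 12.000°), disengaged; cmd=(0,0,0) → follower holds at (-20.000, -1.000, -48.000°)
step 2: Δleader=(-13.000, 14.000, -5.000°), engaged; cmd=(-40.000, 2.500, -10.500°) → follower=(-60.000, 1.500, -58.500°)
step 3: Δleader=(-18.000, 19.000, 20.000°), engaged; cmd=(-55.000, 3.750, 39.500°) → follower=(-115.000, 5.250, -19.000°)
step 4: Δleader=(4.000, 15.000, -2.000°), disengaged; cmd=(0,0,0) → follower holds at (-115.000, 5.250, -19.000°)
step 5: Δleader=(-16.000, -8.000, 0.000°), disengaged; cmd=(0,0,0) → follower holds at (-115.000, 5.250, -19.000°)
step 6: Δleader=(-11.000, 22.000, 43.000°), engaged; cmd=(-34.000, 4.500, 85.500°) → follower=(-149.000, 9.750, 66.500°)
step 7: Δleader=(-7.000, -14.000, -4.000°), disengaged; cmd=(0,0,0) → follower holds at (-149.000, 9.750, 66.500°)


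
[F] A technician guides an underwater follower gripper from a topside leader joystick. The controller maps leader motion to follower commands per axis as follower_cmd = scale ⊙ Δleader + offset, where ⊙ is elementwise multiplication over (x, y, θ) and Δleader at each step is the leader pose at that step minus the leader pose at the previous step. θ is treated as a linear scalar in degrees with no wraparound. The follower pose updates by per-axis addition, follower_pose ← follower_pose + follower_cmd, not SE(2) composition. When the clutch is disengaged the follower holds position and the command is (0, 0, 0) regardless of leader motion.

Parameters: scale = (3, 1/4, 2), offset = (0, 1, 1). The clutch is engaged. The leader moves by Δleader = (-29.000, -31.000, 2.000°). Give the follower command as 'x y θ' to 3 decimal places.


-87.000 -6.750 5.000

axis x: 3·-29.000 + 0 = -87.000
axis y: 1/4·-31.000 + 1 = -6.750
axis θ: 2·2.000 + 1 = 5.000


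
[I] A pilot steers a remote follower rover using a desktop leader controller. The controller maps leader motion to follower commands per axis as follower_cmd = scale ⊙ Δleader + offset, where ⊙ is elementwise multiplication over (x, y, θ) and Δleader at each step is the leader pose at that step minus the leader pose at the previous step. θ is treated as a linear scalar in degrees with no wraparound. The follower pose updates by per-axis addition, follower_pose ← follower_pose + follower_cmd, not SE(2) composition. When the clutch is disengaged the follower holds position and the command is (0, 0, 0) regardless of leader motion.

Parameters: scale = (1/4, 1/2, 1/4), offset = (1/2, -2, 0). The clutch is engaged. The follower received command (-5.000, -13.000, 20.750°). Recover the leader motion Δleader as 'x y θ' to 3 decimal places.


axis x: (-5.000 − 1/2) / (1/4) = -22.000
axis y: (-13.000 − -2) / (1/2) = -22.000
axis θ: (20.750 − 0) / (1/4) = 83.000

-22.000 -22.000 83.000


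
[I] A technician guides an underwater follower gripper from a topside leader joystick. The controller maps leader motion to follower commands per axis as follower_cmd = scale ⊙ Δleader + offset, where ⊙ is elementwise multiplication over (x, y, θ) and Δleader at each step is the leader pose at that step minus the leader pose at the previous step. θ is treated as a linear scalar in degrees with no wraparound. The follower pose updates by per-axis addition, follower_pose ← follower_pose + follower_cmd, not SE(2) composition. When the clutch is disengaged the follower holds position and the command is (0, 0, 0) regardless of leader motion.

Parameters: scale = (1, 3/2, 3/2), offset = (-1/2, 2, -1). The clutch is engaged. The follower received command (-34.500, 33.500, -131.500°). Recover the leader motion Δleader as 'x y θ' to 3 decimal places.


axis x: (-34.500 − -1/2) / (1) = -34.000
axis y: (33.500 − 2) / (3/2) = 21.000
axis θ: (-131.500 − -1) / (3/2) = -87.000

-34.000 21.000 -87.000


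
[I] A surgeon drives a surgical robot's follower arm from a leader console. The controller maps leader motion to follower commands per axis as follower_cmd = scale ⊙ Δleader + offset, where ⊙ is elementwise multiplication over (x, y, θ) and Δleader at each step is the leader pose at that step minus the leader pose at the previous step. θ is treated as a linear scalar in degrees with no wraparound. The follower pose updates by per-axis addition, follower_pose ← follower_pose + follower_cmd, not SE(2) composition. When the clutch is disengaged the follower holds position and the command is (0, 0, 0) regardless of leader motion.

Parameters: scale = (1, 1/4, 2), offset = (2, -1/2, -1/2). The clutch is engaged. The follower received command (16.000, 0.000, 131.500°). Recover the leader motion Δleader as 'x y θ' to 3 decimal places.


14.000 2.000 66.000

axis x: (16.000 − 2) / (1) = 14.000
axis y: (0.000 − -1/2) / (1/4) = 2.000
axis θ: (131.500 − -1/2) / (2) = 66.000


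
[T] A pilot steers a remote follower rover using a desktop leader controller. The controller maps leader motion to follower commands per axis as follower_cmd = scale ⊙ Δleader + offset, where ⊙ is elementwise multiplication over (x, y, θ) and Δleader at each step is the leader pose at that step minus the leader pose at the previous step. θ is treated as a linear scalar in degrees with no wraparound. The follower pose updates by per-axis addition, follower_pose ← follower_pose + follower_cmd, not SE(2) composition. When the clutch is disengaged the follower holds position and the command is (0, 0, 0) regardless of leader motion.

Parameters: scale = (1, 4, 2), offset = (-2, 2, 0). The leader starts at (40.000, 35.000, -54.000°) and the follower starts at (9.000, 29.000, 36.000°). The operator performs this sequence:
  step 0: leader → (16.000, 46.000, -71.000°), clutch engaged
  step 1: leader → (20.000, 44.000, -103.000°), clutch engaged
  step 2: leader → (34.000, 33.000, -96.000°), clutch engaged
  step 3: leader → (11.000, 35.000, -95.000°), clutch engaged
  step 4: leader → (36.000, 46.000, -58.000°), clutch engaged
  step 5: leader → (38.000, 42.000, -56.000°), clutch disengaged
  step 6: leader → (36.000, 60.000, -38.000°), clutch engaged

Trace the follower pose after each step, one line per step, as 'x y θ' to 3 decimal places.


step 0: Δleader=(-24.000, 11.000, -17.000°), engaged; cmd=(-26.000, 46.000, -34.000°) → follower=(-17.000, 75.000, 2.000°)
step 1: Δleader=(4.000, -2.000, -32.000°), engaged; cmd=(2.000, -6.000, -64.000°) → follower=(-15.000, 69.000, -62.000°)
step 2: Δleader=(14.000, -11.000, 7.000°), engaged; cmd=(12.000, -42.000, 14.000°) → follower=(-3.000, 27.000, -48.000°)
step 3: Δleader=(-23.000, 2.000, 1.000°), engaged; cmd=(-25.000, 10.000, 2.000°) → follower=(-28.000, 37.000, -46.000°)
step 4: Δleader=(25.000, 11.000, 37.000°), engaged; cmd=(23.000, 46.000, 74.000°) → follower=(-5.000, 83.000, 28.000°)
step 5: Δleader=(2.000, -4.000, 2.000°), disengaged; cmd=(0,0,0) → follower holds at (-5.000, 83.000, 28.000°)
step 6: Δleader=(-2.000, 18.000, 18.000°), engaged; cmd=(-4.000, 74.000, 36.000°) → follower=(-9.000, 157.000, 64.000°)

-17.000 75.000 2.000
-15.000 69.000 -62.000
-3.000 27.000 -48.000
-28.000 37.000 -46.000
-5.000 83.000 28.000
-5.000 83.000 28.000
-9.000 157.000 64.000


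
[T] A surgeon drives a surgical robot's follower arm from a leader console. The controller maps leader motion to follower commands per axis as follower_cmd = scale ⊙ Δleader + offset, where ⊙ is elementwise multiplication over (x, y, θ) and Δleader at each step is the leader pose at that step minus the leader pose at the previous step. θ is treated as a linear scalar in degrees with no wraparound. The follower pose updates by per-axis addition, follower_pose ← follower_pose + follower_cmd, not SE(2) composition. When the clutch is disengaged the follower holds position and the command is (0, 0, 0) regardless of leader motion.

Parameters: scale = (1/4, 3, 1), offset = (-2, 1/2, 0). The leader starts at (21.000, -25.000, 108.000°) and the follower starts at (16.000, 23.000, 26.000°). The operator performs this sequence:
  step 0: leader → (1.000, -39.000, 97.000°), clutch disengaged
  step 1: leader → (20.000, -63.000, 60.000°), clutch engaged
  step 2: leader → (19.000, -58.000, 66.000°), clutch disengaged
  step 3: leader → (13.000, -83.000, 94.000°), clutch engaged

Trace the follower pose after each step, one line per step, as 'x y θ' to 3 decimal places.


step 0: Δleader=(-20.000, -14.000, -11.000°), disengaged; cmd=(0,0,0) → follower holds at (16.000, 23.000, 26.000°)
step 1: Δleader=(19.000, -24.000, -37.000°), engaged; cmd=(2.750, -71.500, -37.000°) → follower=(18.750, -48.500, -11.000°)
step 2: Δleader=(-1.000, 5.000, 6.000°), disengaged; cmd=(0,0,0) → follower holds at (18.750, -48.500, -11.000°)
step 3: Δleader=(-6.000, -25.000, 28.000°), engaged; cmd=(-3.500, -74.500, 28.000°) → follower=(15.250, -123.000, 17.000°)

16.000 23.000 26.000
18.750 -48.500 -11.000
18.750 -48.500 -11.000
15.250 -123.000 17.000


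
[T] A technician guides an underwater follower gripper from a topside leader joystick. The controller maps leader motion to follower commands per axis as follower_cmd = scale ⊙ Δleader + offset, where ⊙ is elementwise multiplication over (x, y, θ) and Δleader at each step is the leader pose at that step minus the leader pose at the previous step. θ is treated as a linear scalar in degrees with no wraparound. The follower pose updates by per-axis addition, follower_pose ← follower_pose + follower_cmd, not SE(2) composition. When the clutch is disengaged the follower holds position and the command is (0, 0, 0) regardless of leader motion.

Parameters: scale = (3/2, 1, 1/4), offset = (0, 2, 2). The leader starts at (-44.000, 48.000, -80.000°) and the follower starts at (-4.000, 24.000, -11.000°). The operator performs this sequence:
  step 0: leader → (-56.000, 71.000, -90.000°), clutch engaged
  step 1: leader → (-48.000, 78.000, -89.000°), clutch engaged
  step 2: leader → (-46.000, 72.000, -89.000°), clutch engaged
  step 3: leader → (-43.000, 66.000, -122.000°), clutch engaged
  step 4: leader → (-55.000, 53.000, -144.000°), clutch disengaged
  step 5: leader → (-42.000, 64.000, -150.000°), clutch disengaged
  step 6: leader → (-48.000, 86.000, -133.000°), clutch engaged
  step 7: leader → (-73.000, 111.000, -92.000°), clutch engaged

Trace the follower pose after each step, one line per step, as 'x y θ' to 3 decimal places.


-22.000 49.000 -11.500
-10.000 58.000 -9.250
-7.000 54.000 -7.250
-2.500 50.000 -13.500
-2.500 50.000 -13.500
-2.500 50.000 -13.500
-11.500 74.000 -7.250
-49.000 101.000 5.000

step 0: Δleader=(-12.000, 23.000, -10.000°), engaged; cmd=(-18.000, 25.000, -0.500°) → follower=(-22.000, 49.000, -11.500°)
step 1: Δleader=(8.000, 7.000, 1.000°), engaged; cmd=(12.000, 9.000, 2.250°) → follower=(-10.000, 58.000, -9.250°)
step 2: Δleader=(2.000, -6.000, 0.000°), engaged; cmd=(3.000, -4.000, 2.000°) → follower=(-7.000, 54.000, -7.250°)
step 3: Δleader=(3.000, -6.000, -33.000°), engaged; cmd=(4.500, -4.000, -6.250°) → follower=(-2.500, 50.000, -13.500°)
step 4: Δleader=(-12.000, -13.000, -22.000°), disengaged; cmd=(0,0,0) → follower holds at (-2.500, 50.000, -13.500°)
step 5: Δleader=(13.000, 11.000, -6.000°), disengaged; cmd=(0,0,0) → follower holds at (-2.500, 50.000, -13.500°)
step 6: Δleader=(-6.000, 22.000, 17.000°), engaged; cmd=(-9.000, 24.000, 6.250°) → follower=(-11.500, 74.000, -7.250°)
step 7: Δleader=(-25.000, 25.000, 41.000°), engaged; cmd=(-37.500, 27.000, 12.250°) → follower=(-49.000, 101.000, 5.000°)


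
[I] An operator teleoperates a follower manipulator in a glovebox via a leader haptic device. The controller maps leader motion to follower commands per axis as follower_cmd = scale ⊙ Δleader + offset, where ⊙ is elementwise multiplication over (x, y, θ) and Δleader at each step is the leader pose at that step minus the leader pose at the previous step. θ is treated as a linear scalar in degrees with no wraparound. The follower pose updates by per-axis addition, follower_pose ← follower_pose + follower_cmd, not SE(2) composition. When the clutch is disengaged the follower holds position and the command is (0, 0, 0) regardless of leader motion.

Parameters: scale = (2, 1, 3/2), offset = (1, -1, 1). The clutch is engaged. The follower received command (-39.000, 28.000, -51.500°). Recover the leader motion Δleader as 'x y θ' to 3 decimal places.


-20.000 29.000 -35.000

axis x: (-39.000 − 1) / (2) = -20.000
axis y: (28.000 − -1) / (1) = 29.000
axis θ: (-51.500 − 1) / (3/2) = -35.000


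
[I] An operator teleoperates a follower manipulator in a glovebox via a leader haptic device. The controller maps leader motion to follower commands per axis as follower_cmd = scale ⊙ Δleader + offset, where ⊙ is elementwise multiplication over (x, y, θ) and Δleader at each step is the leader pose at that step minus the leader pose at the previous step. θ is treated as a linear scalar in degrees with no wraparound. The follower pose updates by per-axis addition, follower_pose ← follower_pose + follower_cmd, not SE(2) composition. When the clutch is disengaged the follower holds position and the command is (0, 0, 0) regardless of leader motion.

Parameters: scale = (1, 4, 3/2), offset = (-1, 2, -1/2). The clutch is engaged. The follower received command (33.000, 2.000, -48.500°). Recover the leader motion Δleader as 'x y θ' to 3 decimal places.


34.000 0.000 -32.000

axis x: (33.000 − -1) / (1) = 34.000
axis y: (2.000 − 2) / (4) = 0.000
axis θ: (-48.500 − -1/2) / (3/2) = -32.000


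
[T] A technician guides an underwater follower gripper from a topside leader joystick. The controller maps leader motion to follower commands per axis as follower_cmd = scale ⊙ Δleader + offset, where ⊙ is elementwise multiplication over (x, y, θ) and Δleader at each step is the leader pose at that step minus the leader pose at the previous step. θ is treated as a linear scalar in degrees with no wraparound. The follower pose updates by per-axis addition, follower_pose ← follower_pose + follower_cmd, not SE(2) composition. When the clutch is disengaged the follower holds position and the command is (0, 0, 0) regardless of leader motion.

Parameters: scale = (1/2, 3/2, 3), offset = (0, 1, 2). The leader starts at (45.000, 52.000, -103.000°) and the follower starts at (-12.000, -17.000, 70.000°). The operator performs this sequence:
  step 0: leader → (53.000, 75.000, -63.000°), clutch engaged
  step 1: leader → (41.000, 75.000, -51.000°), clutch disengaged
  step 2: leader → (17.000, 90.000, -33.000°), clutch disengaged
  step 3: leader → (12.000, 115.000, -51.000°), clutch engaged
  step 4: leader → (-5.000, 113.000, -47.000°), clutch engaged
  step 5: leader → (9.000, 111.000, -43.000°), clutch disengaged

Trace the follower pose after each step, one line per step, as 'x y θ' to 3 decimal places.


step 0: Δleader=(8.000, 23.000, 40.000°), engaged; cmd=(4.000, 35.500, 122.000°) → follower=(-8.000, 18.500, 192.000°)
step 1: Δleader=(-12.000, 0.000, 12.000°), disengaged; cmd=(0,0,0) → follower holds at (-8.000, 18.500, 192.000°)
step 2: Δleader=(-24.000, 15.000, 18.000°), disengaged; cmd=(0,0,0) → follower holds at (-8.000, 18.500, 192.000°)
step 3: Δleader=(-5.000, 25.000, -18.000°), engaged; cmd=(-2.500, 38.500, -52.000°) → follower=(-10.500, 57.000, 140.000°)
step 4: Δleader=(-17.000, -2.000, 4.000°), engaged; cmd=(-8.500, -2.000, 14.000°) → follower=(-19.000, 55.000, 154.000°)
step 5: Δleader=(14.000, -2.000, 4.000°), disengaged; cmd=(0,0,0) → follower holds at (-19.000, 55.000, 154.000°)

-8.000 18.500 192.000
-8.000 18.500 192.000
-8.000 18.500 192.000
-10.500 57.000 140.000
-19.000 55.000 154.000
-19.000 55.000 154.000


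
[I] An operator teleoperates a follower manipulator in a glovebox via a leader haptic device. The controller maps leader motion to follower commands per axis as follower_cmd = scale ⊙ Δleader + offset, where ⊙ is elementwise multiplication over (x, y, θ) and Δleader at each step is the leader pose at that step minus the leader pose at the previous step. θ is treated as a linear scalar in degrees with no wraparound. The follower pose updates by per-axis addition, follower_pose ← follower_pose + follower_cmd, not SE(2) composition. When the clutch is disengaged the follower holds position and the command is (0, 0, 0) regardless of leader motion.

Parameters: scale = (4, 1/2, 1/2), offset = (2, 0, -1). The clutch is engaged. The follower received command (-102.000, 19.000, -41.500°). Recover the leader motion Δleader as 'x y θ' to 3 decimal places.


-26.000 38.000 -81.000

axis x: (-102.000 − 2) / (4) = -26.000
axis y: (19.000 − 0) / (1/2) = 38.000
axis θ: (-41.500 − -1) / (1/2) = -81.000


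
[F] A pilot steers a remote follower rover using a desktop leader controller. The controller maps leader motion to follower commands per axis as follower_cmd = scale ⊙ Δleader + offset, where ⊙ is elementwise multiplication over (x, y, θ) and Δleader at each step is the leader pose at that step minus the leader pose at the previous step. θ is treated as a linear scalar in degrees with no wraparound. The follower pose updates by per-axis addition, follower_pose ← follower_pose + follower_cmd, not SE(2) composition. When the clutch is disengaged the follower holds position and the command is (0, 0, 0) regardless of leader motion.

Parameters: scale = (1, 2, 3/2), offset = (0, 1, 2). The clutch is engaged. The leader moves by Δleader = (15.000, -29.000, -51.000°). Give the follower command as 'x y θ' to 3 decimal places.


15.000 -57.000 -74.500

axis x: 1·15.000 + 0 = 15.000
axis y: 2·-29.000 + 1 = -57.000
axis θ: 3/2·-51.000 + 2 = -74.500


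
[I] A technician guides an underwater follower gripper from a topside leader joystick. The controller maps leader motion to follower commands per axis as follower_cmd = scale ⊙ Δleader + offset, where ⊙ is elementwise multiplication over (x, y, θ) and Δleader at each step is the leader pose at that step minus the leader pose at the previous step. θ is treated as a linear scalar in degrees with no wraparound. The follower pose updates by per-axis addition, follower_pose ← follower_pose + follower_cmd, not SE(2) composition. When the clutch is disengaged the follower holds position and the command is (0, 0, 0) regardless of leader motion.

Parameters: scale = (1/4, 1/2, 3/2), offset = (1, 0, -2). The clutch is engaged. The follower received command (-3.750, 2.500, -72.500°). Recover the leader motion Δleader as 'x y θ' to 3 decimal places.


-19.000 5.000 -47.000

axis x: (-3.750 − 1) / (1/4) = -19.000
axis y: (2.500 − 0) / (1/2) = 5.000
axis θ: (-72.500 − -2) / (3/2) = -47.000


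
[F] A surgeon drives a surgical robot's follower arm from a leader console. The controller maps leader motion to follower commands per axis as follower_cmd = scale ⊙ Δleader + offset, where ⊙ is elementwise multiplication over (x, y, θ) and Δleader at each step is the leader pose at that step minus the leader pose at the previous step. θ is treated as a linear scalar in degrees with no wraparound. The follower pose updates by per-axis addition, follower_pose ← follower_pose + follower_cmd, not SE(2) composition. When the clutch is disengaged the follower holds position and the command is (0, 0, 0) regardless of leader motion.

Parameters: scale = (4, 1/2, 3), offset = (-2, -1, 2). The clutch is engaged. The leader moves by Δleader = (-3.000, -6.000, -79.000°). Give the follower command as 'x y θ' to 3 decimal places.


-14.000 -4.000 -235.000

axis x: 4·-3.000 + -2 = -14.000
axis y: 1/2·-6.000 + -1 = -4.000
axis θ: 3·-79.000 + 2 = -235.000


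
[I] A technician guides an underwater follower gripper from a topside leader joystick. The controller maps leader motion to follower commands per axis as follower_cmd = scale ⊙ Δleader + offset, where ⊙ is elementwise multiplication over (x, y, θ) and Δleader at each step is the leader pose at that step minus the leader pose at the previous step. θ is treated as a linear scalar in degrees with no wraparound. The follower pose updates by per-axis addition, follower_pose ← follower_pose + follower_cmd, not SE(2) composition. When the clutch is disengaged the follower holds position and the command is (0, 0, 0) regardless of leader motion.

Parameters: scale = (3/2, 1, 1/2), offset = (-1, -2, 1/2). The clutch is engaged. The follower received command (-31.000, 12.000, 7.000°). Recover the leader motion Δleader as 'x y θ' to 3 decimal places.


axis x: (-31.000 − -1) / (3/2) = -20.000
axis y: (12.000 − -2) / (1) = 14.000
axis θ: (7.000 − 1/2) / (1/2) = 13.000

-20.000 14.000 13.000


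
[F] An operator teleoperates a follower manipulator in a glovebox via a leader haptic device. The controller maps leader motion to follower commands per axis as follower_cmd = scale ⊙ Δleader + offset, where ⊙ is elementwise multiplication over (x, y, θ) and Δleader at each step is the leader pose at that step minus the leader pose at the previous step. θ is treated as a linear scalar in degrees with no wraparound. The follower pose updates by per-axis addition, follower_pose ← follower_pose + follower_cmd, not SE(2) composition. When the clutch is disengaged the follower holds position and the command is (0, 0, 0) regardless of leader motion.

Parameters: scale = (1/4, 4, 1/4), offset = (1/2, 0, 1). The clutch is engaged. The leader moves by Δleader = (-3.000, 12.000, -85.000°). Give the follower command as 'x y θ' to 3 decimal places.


axis x: 1/4·-3.000 + 1/2 = -0.250
axis y: 4·12.000 + 0 = 48.000
axis θ: 1/4·-85.000 + 1 = -20.250

-0.250 48.000 -20.250
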